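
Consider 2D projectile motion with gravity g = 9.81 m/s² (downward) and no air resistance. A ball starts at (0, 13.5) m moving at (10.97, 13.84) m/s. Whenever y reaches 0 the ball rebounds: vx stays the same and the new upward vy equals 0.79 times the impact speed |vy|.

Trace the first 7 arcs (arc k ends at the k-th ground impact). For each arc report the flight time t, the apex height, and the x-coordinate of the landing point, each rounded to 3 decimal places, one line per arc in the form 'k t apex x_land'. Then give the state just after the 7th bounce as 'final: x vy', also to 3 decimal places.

1 3.589 23.263 39.367
2 3.441 14.518 77.113
3 2.718 9.061 106.933
4 2.147 5.655 130.490
5 1.696 3.529 149.101
6 1.340 2.203 163.803
7 1.059 1.375 175.418
final: 175.418 4.103

Arc 1: start y=13.500, vy=13.840 → t=3.589, apex=23.263, x_land=39.367, impact vy=-21.364
  bounce: vy ← 0.79·21.364 = 16.877
Arc 2: start y=0.000, vy=16.877 → t=3.441, apex=14.518, x_land=77.113, impact vy=-16.877
  bounce: vy ← 0.79·16.877 = 13.333
Arc 3: start y=0.000, vy=13.333 → t=2.718, apex=9.061, x_land=106.933, impact vy=-13.333
  bounce: vy ← 0.79·13.333 = 10.533
Arc 4: start y=0.000, vy=10.533 → t=2.147, apex=5.655, x_land=130.490, impact vy=-10.533
  bounce: vy ← 0.79·10.533 = 8.321
Arc 5: start y=0.000, vy=8.321 → t=1.696, apex=3.529, x_land=149.101, impact vy=-8.321
  bounce: vy ← 0.79·8.321 = 6.574
Arc 6: start y=0.000, vy=6.574 → t=1.340, apex=2.203, x_land=163.803, impact vy=-6.574
  bounce: vy ← 0.79·6.574 = 5.193
Arc 7: start y=0.000, vy=5.193 → t=1.059, apex=1.375, x_land=175.418, impact vy=-5.193
  bounce: vy ← 0.79·5.193 = 4.103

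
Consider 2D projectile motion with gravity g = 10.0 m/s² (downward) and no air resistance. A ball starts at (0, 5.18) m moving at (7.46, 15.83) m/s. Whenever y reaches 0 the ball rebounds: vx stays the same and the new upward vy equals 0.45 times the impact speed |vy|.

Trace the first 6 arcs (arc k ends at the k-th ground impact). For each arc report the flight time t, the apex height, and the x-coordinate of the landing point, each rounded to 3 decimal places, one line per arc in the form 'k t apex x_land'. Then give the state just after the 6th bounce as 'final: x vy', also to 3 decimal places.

Arc 1: start y=5.180, vy=15.830 → t=3.465, apex=17.709, x_land=25.849, impact vy=-18.820
  bounce: vy ← 0.45·18.820 = 8.469
Arc 2: start y=0.000, vy=8.469 → t=1.694, apex=3.586, x_land=38.485, impact vy=-8.469
  bounce: vy ← 0.45·8.469 = 3.811
Arc 3: start y=0.000, vy=3.811 → t=0.762, apex=0.726, x_land=44.171, impact vy=-3.811
  bounce: vy ← 0.45·3.811 = 1.715
Arc 4: start y=0.000, vy=1.715 → t=0.343, apex=0.147, x_land=46.729, impact vy=-1.715
  bounce: vy ← 0.45·1.715 = 0.772
Arc 5: start y=0.000, vy=0.772 → t=0.154, apex=0.030, x_land=47.881, impact vy=-0.772
  bounce: vy ← 0.45·0.772 = 0.347
Arc 6: start y=0.000, vy=0.347 → t=0.069, apex=0.006, x_land=48.399, impact vy=-0.347
  bounce: vy ← 0.45·0.347 = 0.156

1 3.465 17.709 25.849
2 1.694 3.586 38.485
3 0.762 0.726 44.171
4 0.343 0.147 46.729
5 0.154 0.030 47.881
6 0.069 0.006 48.399
final: 48.399 0.156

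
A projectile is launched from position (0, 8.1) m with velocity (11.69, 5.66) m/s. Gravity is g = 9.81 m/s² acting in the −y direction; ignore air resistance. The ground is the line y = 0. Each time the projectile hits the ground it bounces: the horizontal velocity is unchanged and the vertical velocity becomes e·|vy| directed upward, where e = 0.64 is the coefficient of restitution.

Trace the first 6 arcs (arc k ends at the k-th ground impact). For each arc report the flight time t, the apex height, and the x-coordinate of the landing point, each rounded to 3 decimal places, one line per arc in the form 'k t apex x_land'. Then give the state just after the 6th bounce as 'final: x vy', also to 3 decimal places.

Arc 1: start y=8.100, vy=5.660 → t=1.986, apex=9.733, x_land=23.212, impact vy=-13.819
  bounce: vy ← 0.64·13.819 = 8.844
Arc 2: start y=0.000, vy=8.844 → t=1.803, apex=3.987, x_land=44.289, impact vy=-8.844
  bounce: vy ← 0.64·8.844 = 5.660
Arc 3: start y=0.000, vy=5.660 → t=1.154, apex=1.633, x_land=57.779, impact vy=-5.660
  bounce: vy ← 0.64·5.660 = 3.623
Arc 4: start y=0.000, vy=3.623 → t=0.739, apex=0.669, x_land=66.413, impact vy=-3.623
  bounce: vy ← 0.64·3.623 = 2.318
Arc 5: start y=0.000, vy=2.318 → t=0.473, apex=0.274, x_land=71.938, impact vy=-2.318
  bounce: vy ← 0.64·2.318 = 1.484
Arc 6: start y=0.000, vy=1.484 → t=0.303, apex=0.112, x_land=75.474, impact vy=-1.484
  bounce: vy ← 0.64·1.484 = 0.950

1 1.986 9.733 23.212
2 1.803 3.987 44.289
3 1.154 1.633 57.779
4 0.739 0.669 66.413
5 0.473 0.274 71.938
6 0.303 0.112 75.474
final: 75.474 0.950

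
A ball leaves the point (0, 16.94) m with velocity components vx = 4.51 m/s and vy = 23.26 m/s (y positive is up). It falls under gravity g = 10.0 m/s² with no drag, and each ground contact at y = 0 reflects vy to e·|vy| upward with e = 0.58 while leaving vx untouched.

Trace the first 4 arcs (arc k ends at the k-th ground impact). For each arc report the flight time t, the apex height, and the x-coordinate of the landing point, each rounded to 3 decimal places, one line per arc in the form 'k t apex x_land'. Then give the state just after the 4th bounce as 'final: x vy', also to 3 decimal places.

Arc 1: start y=16.940, vy=23.260 → t=5.292, apex=43.991, x_land=23.868, impact vy=-29.662
  bounce: vy ← 0.58·29.662 = 17.204
Arc 2: start y=0.000, vy=17.204 → t=3.441, apex=14.799, x_land=39.386, impact vy=-17.204
  bounce: vy ← 0.58·17.204 = 9.978
Arc 3: start y=0.000, vy=9.978 → t=1.996, apex=4.978, x_land=48.386, impact vy=-9.978
  bounce: vy ← 0.58·9.978 = 5.787
Arc 4: start y=0.000, vy=5.787 → t=1.157, apex=1.675, x_land=53.606, impact vy=-5.787
  bounce: vy ← 0.58·5.787 = 3.357

1 5.292 43.991 23.868
2 3.441 14.799 39.386
3 1.996 4.978 48.386
4 1.157 1.675 53.606
final: 53.606 3.357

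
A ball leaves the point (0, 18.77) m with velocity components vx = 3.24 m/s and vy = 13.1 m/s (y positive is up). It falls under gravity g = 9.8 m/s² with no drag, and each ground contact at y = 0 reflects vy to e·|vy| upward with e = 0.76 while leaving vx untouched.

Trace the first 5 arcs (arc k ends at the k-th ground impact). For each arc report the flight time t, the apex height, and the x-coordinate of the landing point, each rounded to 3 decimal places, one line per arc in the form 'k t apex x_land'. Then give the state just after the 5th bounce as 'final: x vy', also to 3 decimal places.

Arc 1: start y=18.770, vy=13.100 → t=3.707, apex=27.526, x_land=12.010, impact vy=-23.227
  bounce: vy ← 0.76·23.227 = 17.653
Arc 2: start y=0.000, vy=17.653 → t=3.603, apex=15.899, x_land=23.683, impact vy=-17.653
  bounce: vy ← 0.76·17.653 = 13.416
Arc 3: start y=0.000, vy=13.416 → t=2.738, apex=9.183, x_land=32.554, impact vy=-13.416
  bounce: vy ← 0.76·13.416 = 10.196
Arc 4: start y=0.000, vy=10.196 → t=2.081, apex=5.304, x_land=39.296, impact vy=-10.196
  bounce: vy ← 0.76·10.196 = 7.749
Arc 5: start y=0.000, vy=7.749 → t=1.581, apex=3.064, x_land=44.419, impact vy=-7.749
  bounce: vy ← 0.76·7.749 = 5.889

1 3.707 27.526 12.010
2 3.603 15.899 23.683
3 2.738 9.183 32.554
4 2.081 5.304 39.296
5 1.581 3.064 44.419
final: 44.419 5.889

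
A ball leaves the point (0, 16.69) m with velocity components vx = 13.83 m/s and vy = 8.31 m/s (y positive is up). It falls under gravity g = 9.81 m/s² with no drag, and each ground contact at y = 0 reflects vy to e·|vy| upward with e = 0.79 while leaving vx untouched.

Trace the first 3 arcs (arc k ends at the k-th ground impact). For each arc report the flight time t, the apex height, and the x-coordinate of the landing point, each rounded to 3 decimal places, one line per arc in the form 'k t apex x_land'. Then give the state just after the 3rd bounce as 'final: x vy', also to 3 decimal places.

1 2.877 20.210 39.788
2 3.207 12.613 84.143
3 2.534 7.872 119.183
final: 119.183 9.818

Arc 1: start y=16.690, vy=8.310 → t=2.877, apex=20.210, x_land=39.788, impact vy=-19.913
  bounce: vy ← 0.79·19.913 = 15.731
Arc 2: start y=0.000, vy=15.731 → t=3.207, apex=12.613, x_land=84.143, impact vy=-15.731
  bounce: vy ← 0.79·15.731 = 12.427
Arc 3: start y=0.000, vy=12.427 → t=2.534, apex=7.872, x_land=119.183, impact vy=-12.427
  bounce: vy ← 0.79·12.427 = 9.818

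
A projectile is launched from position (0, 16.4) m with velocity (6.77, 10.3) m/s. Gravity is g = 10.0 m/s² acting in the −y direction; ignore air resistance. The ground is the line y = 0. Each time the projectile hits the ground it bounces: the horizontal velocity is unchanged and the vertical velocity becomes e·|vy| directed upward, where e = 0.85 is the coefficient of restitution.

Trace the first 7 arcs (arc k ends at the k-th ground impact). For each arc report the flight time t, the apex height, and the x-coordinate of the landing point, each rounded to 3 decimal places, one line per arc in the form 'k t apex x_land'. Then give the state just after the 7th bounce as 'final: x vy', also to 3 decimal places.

Arc 1: start y=16.400, vy=10.300 → t=3.113, apex=21.704, x_land=21.078, impact vy=-20.835
  bounce: vy ← 0.85·20.835 = 17.710
Arc 2: start y=0.000, vy=17.710 → t=3.542, apex=15.682, x_land=45.057, impact vy=-17.710
  bounce: vy ← 0.85·17.710 = 15.053
Arc 3: start y=0.000, vy=15.053 → t=3.011, apex=11.330, x_land=65.439, impact vy=-15.053
  bounce: vy ← 0.85·15.053 = 12.795
Arc 4: start y=0.000, vy=12.795 → t=2.559, apex=8.186, x_land=82.764, impact vy=-12.795
  bounce: vy ← 0.85·12.795 = 10.876
Arc 5: start y=0.000, vy=10.876 → t=2.175, apex=5.914, x_land=97.490, impact vy=-10.876
  bounce: vy ← 0.85·10.876 = 9.245
Arc 6: start y=0.000, vy=9.245 → t=1.849, apex=4.273, x_land=110.007, impact vy=-9.245
  bounce: vy ← 0.85·9.245 = 7.858
Arc 7: start y=0.000, vy=7.858 → t=1.572, apex=3.087, x_land=120.646, impact vy=-7.858
  bounce: vy ← 0.85·7.858 = 6.679

1 3.113 21.704 21.078
2 3.542 15.682 45.057
3 3.011 11.330 65.439
4 2.559 8.186 82.764
5 2.175 5.914 97.490
6 1.849 4.273 110.007
7 1.572 3.087 120.646
final: 120.646 6.679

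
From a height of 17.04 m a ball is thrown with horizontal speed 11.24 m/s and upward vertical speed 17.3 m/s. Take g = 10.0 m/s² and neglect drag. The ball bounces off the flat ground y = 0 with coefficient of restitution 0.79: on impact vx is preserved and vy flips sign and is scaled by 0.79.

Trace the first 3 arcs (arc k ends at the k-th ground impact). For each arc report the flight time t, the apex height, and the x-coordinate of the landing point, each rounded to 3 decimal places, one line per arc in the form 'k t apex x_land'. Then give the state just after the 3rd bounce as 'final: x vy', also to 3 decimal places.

1 4.260 32.005 47.882
2 3.997 19.974 92.813
3 3.158 12.466 128.308
final: 128.308 12.474

Arc 1: start y=17.040, vy=17.300 → t=4.260, apex=32.005, x_land=47.882, impact vy=-25.300
  bounce: vy ← 0.79·25.300 = 19.987
Arc 2: start y=0.000, vy=19.987 → t=3.997, apex=19.974, x_land=92.813, impact vy=-19.987
  bounce: vy ← 0.79·19.987 = 15.790
Arc 3: start y=0.000, vy=15.790 → t=3.158, apex=12.466, x_land=128.308, impact vy=-15.790
  bounce: vy ← 0.79·15.790 = 12.474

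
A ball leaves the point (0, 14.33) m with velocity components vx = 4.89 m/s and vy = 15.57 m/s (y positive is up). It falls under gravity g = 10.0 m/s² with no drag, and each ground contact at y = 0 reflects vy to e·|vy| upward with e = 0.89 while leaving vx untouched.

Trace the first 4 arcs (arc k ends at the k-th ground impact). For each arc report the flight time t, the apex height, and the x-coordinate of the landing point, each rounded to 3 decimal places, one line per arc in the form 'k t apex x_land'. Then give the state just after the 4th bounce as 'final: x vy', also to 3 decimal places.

Arc 1: start y=14.330, vy=15.570 → t=3.857, apex=26.451, x_land=18.861, impact vy=-23.001
  bounce: vy ← 0.89·23.001 = 20.470
Arc 2: start y=0.000, vy=20.470 → t=4.094, apex=20.952, x_land=38.881, impact vy=-20.470
  bounce: vy ← 0.89·20.470 = 18.219
Arc 3: start y=0.000, vy=18.219 → t=3.644, apex=16.596, x_land=56.699, impact vy=-18.219
  bounce: vy ← 0.89·18.219 = 16.215
Arc 4: start y=0.000, vy=16.215 → t=3.243, apex=13.146, x_land=72.557, impact vy=-16.215
  bounce: vy ← 0.89·16.215 = 14.431

1 3.857 26.451 18.861
2 4.094 20.952 38.881
3 3.644 16.596 56.699
4 3.243 13.146 72.557
final: 72.557 14.431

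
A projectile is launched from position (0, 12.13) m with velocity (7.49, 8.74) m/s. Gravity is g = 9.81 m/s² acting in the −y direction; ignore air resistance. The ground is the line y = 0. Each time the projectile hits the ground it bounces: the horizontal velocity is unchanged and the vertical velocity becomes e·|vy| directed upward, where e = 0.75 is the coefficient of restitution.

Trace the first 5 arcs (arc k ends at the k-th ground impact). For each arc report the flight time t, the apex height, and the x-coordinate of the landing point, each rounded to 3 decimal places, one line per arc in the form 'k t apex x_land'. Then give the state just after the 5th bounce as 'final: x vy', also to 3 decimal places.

1 2.698 16.023 20.211
2 2.711 9.013 40.517
3 2.033 5.070 55.747
4 1.525 2.852 67.169
5 1.144 1.604 75.736
final: 75.736 4.208

Arc 1: start y=12.130, vy=8.740 → t=2.698, apex=16.023, x_land=20.211, impact vy=-17.731
  bounce: vy ← 0.75·17.731 = 13.298
Arc 2: start y=0.000, vy=13.298 → t=2.711, apex=9.013, x_land=40.517, impact vy=-13.298
  bounce: vy ← 0.75·13.298 = 9.974
Arc 3: start y=0.000, vy=9.974 → t=2.033, apex=5.070, x_land=55.747, impact vy=-9.974
  bounce: vy ← 0.75·9.974 = 7.480
Arc 4: start y=0.000, vy=7.480 → t=1.525, apex=2.852, x_land=67.169, impact vy=-7.480
  bounce: vy ← 0.75·7.480 = 5.610
Arc 5: start y=0.000, vy=5.610 → t=1.144, apex=1.604, x_land=75.736, impact vy=-5.610
  bounce: vy ← 0.75·5.610 = 4.208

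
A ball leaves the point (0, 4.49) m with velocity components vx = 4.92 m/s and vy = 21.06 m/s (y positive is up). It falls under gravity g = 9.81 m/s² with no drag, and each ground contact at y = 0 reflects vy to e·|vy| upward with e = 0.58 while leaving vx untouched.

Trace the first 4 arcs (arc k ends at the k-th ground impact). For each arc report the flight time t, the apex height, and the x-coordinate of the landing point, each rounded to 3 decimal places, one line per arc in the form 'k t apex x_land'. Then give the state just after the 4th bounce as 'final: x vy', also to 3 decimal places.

Arc 1: start y=4.490, vy=21.060 → t=4.497, apex=27.096, x_land=22.126, impact vy=-23.057
  bounce: vy ← 0.58·23.057 = 13.373
Arc 2: start y=0.000, vy=13.373 → t=2.726, apex=9.115, x_land=35.540, impact vy=-13.373
  bounce: vy ← 0.58·13.373 = 7.756
Arc 3: start y=0.000, vy=7.756 → t=1.581, apex=3.066, x_land=43.320, impact vy=-7.756
  bounce: vy ← 0.58·7.756 = 4.499
Arc 4: start y=0.000, vy=4.499 → t=0.917, apex=1.031, x_land=47.832, impact vy=-4.499
  bounce: vy ← 0.58·4.499 = 2.609

1 4.497 27.096 22.126
2 2.726 9.115 35.540
3 1.581 3.066 43.320
4 0.917 1.031 47.832
final: 47.832 2.609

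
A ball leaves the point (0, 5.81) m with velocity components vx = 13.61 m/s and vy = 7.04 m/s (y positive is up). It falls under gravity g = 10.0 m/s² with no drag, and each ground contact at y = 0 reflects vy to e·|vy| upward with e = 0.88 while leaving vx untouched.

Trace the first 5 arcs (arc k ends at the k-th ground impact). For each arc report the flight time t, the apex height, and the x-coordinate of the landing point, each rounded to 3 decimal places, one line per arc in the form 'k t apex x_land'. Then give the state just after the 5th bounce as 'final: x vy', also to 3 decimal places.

1 1.991 8.288 27.104
2 2.266 6.418 57.944
3 1.994 4.970 85.083
4 1.755 3.849 108.965
5 1.544 2.981 129.982
final: 129.982 6.794

Arc 1: start y=5.810, vy=7.040 → t=1.991, apex=8.288, x_land=27.104, impact vy=-12.875
  bounce: vy ← 0.88·12.875 = 11.330
Arc 2: start y=0.000, vy=11.330 → t=2.266, apex=6.418, x_land=57.944, impact vy=-11.330
  bounce: vy ← 0.88·11.330 = 9.970
Arc 3: start y=0.000, vy=9.970 → t=1.994, apex=4.970, x_land=85.083, impact vy=-9.970
  bounce: vy ← 0.88·9.970 = 8.774
Arc 4: start y=0.000, vy=8.774 → t=1.755, apex=3.849, x_land=108.965, impact vy=-8.774
  bounce: vy ← 0.88·8.774 = 7.721
Arc 5: start y=0.000, vy=7.721 → t=1.544, apex=2.981, x_land=129.982, impact vy=-7.721
  bounce: vy ← 0.88·7.721 = 6.794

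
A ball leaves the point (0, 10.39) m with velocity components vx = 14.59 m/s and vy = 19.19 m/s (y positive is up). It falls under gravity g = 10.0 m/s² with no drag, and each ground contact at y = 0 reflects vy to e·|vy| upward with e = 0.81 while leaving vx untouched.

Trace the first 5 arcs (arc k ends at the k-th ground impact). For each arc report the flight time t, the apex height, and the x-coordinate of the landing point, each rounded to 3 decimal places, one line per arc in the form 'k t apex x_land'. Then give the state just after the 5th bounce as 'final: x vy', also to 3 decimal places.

1 4.319 28.803 63.016
2 3.888 18.898 119.745
3 3.149 12.399 165.695
4 2.551 8.135 202.915
5 2.066 5.337 233.062
final: 233.062 8.369

Arc 1: start y=10.390, vy=19.190 → t=4.319, apex=28.803, x_land=63.016, impact vy=-24.001
  bounce: vy ← 0.81·24.001 = 19.441
Arc 2: start y=0.000, vy=19.441 → t=3.888, apex=18.898, x_land=119.745, impact vy=-19.441
  bounce: vy ← 0.81·19.441 = 15.747
Arc 3: start y=0.000, vy=15.747 → t=3.149, apex=12.399, x_land=165.695, impact vy=-15.747
  bounce: vy ← 0.81·15.747 = 12.755
Arc 4: start y=0.000, vy=12.755 → t=2.551, apex=8.135, x_land=202.915, impact vy=-12.755
  bounce: vy ← 0.81·12.755 = 10.332
Arc 5: start y=0.000, vy=10.332 → t=2.066, apex=5.337, x_land=233.062, impact vy=-10.332
  bounce: vy ← 0.81·10.332 = 8.369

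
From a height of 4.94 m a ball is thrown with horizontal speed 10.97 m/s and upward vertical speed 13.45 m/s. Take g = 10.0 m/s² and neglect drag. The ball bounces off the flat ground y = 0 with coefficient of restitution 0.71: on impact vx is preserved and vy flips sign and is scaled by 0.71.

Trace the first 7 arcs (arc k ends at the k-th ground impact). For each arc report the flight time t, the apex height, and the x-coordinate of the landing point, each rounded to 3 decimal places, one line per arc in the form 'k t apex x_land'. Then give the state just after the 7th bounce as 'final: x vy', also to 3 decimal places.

1 3.017 13.985 33.101
2 2.375 7.050 59.153
3 1.686 3.554 77.650
4 1.197 1.791 90.783
5 0.850 0.903 100.108
6 0.603 0.455 106.728
7 0.428 0.229 111.428
final: 111.428 1.521

Arc 1: start y=4.940, vy=13.450 → t=3.017, apex=13.985, x_land=33.101, impact vy=-16.724
  bounce: vy ← 0.71·16.724 = 11.874
Arc 2: start y=0.000, vy=11.874 → t=2.375, apex=7.050, x_land=59.153, impact vy=-11.874
  bounce: vy ← 0.71·11.874 = 8.431
Arc 3: start y=0.000, vy=8.431 → t=1.686, apex=3.554, x_land=77.650, impact vy=-8.431
  bounce: vy ← 0.71·8.431 = 5.986
Arc 4: start y=0.000, vy=5.986 → t=1.197, apex=1.791, x_land=90.783, impact vy=-5.986
  bounce: vy ← 0.71·5.986 = 4.250
Arc 5: start y=0.000, vy=4.250 → t=0.850, apex=0.903, x_land=100.108, impact vy=-4.250
  bounce: vy ← 0.71·4.250 = 3.017
Arc 6: start y=0.000, vy=3.017 → t=0.603, apex=0.455, x_land=106.728, impact vy=-3.017
  bounce: vy ← 0.71·3.017 = 2.142
Arc 7: start y=0.000, vy=2.142 → t=0.428, apex=0.229, x_land=111.428, impact vy=-2.142
  bounce: vy ← 0.71·2.142 = 1.521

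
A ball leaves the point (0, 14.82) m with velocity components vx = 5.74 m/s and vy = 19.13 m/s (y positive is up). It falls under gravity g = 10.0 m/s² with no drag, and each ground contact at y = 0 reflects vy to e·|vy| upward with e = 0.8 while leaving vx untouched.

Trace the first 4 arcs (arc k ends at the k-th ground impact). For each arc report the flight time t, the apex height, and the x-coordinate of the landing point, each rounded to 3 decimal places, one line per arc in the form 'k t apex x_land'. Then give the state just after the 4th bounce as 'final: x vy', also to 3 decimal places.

Arc 1: start y=14.820, vy=19.130 → t=4.487, apex=33.118, x_land=25.753, impact vy=-25.736
  bounce: vy ← 0.8·25.736 = 20.589
Arc 2: start y=0.000, vy=20.589 → t=4.118, apex=21.195, x_land=49.389, impact vy=-20.589
  bounce: vy ← 0.8·20.589 = 16.471
Arc 3: start y=0.000, vy=16.471 → t=3.294, apex=13.565, x_land=68.298, impact vy=-16.471
  bounce: vy ← 0.8·16.471 = 13.177
Arc 4: start y=0.000, vy=13.177 → t=2.635, apex=8.682, x_land=83.426, impact vy=-13.177
  bounce: vy ← 0.8·13.177 = 10.542

1 4.487 33.118 25.753
2 4.118 21.195 49.389
3 3.294 13.565 68.298
4 2.635 8.682 83.426
final: 83.426 10.542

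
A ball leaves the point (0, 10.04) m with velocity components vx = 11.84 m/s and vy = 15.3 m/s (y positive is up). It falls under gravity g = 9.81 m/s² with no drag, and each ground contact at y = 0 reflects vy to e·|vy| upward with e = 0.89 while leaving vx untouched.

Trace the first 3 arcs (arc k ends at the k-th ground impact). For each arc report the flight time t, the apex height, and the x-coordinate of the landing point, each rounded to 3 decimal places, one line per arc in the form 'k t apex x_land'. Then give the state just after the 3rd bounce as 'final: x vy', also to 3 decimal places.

Arc 1: start y=10.040, vy=15.300 → t=3.676, apex=21.971, x_land=43.525, impact vy=-20.762
  bounce: vy ← 0.89·20.762 = 18.478
Arc 2: start y=0.000, vy=18.478 → t=3.767, apex=17.403, x_land=88.129, impact vy=-18.478
  bounce: vy ← 0.89·18.478 = 16.446
Arc 3: start y=0.000, vy=16.446 → t=3.353, apex=13.785, x_land=127.827, impact vy=-16.446
  bounce: vy ← 0.89·16.446 = 14.637

1 3.676 21.971 43.525
2 3.767 17.403 88.129
3 3.353 13.785 127.827
final: 127.827 14.637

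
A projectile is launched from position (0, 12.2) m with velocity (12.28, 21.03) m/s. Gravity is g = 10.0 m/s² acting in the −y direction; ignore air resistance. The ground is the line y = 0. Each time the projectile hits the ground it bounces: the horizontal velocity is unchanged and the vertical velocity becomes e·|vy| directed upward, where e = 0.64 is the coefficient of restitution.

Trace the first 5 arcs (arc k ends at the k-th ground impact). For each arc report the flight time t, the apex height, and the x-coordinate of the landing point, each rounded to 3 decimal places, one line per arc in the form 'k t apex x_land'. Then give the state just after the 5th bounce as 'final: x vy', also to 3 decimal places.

Arc 1: start y=12.200, vy=21.030 → t=4.723, apex=34.313, x_land=57.994, impact vy=-26.197
  bounce: vy ← 0.64·26.197 = 16.766
Arc 2: start y=0.000, vy=16.766 → t=3.353, apex=14.055, x_land=99.171, impact vy=-16.766
  bounce: vy ← 0.64·16.766 = 10.730
Arc 3: start y=0.000, vy=10.730 → t=2.146, apex=5.757, x_land=125.524, impact vy=-10.730
  bounce: vy ← 0.64·10.730 = 6.867
Arc 4: start y=0.000, vy=6.867 → t=1.373, apex=2.358, x_land=142.390, impact vy=-6.867
  bounce: vy ← 0.64·6.867 = 4.395
Arc 5: start y=0.000, vy=4.395 → t=0.879, apex=0.966, x_land=153.185, impact vy=-4.395
  bounce: vy ← 0.64·4.395 = 2.813

1 4.723 34.313 57.994
2 3.353 14.055 99.171
3 2.146 5.757 125.524
4 1.373 2.358 142.390
5 0.879 0.966 153.185
final: 153.185 2.813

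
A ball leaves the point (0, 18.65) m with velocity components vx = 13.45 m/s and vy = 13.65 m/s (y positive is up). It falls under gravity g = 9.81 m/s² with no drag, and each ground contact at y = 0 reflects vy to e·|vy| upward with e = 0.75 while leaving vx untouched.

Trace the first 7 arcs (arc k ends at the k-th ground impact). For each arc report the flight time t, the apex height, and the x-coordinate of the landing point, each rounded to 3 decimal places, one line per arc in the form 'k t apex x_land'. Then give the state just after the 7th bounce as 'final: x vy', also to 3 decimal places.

1 3.787 28.147 50.934
2 3.593 15.832 99.263
3 2.695 8.906 135.510
4 2.021 5.009 162.695
5 1.516 2.818 183.083
6 1.137 1.585 198.375
7 0.853 0.892 209.844
final: 209.844 3.137

Arc 1: start y=18.650, vy=13.650 → t=3.787, apex=28.147, x_land=50.934, impact vy=-23.500
  bounce: vy ← 0.75·23.500 = 17.625
Arc 2: start y=0.000, vy=17.625 → t=3.593, apex=15.832, x_land=99.263, impact vy=-17.625
  bounce: vy ← 0.75·17.625 = 13.219
Arc 3: start y=0.000, vy=13.219 → t=2.695, apex=8.906, x_land=135.510, impact vy=-13.219
  bounce: vy ← 0.75·13.219 = 9.914
Arc 4: start y=0.000, vy=9.914 → t=2.021, apex=5.009, x_land=162.695, impact vy=-9.914
  bounce: vy ← 0.75·9.914 = 7.435
Arc 5: start y=0.000, vy=7.435 → t=1.516, apex=2.818, x_land=183.083, impact vy=-7.435
  bounce: vy ← 0.75·7.435 = 5.577
Arc 6: start y=0.000, vy=5.577 → t=1.137, apex=1.585, x_land=198.375, impact vy=-5.577
  bounce: vy ← 0.75·5.577 = 4.182
Arc 7: start y=0.000, vy=4.182 → t=0.853, apex=0.892, x_land=209.844, impact vy=-4.182
  bounce: vy ← 0.75·4.182 = 3.137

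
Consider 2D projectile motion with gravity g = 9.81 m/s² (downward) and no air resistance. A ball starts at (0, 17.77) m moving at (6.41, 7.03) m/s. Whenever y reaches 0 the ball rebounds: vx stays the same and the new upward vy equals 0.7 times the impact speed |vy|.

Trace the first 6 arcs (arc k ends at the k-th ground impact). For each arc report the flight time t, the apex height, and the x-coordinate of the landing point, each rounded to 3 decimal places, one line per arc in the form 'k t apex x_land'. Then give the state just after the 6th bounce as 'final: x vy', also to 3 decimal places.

1 2.750 20.289 17.630
2 2.847 9.942 35.882
3 1.993 4.871 48.658
4 1.395 2.387 57.601
5 0.977 1.170 63.861
6 0.684 0.573 68.243
final: 68.243 2.347

Arc 1: start y=17.770, vy=7.030 → t=2.750, apex=20.289, x_land=17.630, impact vy=-19.952
  bounce: vy ← 0.7·19.952 = 13.966
Arc 2: start y=0.000, vy=13.966 → t=2.847, apex=9.942, x_land=35.882, impact vy=-13.966
  bounce: vy ← 0.7·13.966 = 9.776
Arc 3: start y=0.000, vy=9.776 → t=1.993, apex=4.871, x_land=48.658, impact vy=-9.776
  bounce: vy ← 0.7·9.776 = 6.843
Arc 4: start y=0.000, vy=6.843 → t=1.395, apex=2.387, x_land=57.601, impact vy=-6.843
  bounce: vy ← 0.7·6.843 = 4.790
Arc 5: start y=0.000, vy=4.790 → t=0.977, apex=1.170, x_land=63.861, impact vy=-4.790
  bounce: vy ← 0.7·4.790 = 3.353
Arc 6: start y=0.000, vy=3.353 → t=0.684, apex=0.573, x_land=68.243, impact vy=-3.353
  bounce: vy ← 0.7·3.353 = 2.347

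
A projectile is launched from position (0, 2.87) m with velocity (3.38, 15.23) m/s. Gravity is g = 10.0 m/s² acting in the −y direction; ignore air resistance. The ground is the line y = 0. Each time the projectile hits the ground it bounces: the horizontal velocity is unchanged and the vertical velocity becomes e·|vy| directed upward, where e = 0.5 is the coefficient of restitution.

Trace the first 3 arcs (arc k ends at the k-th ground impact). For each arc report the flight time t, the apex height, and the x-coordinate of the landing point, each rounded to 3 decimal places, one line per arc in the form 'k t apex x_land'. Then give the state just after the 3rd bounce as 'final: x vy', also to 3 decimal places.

1 3.224 14.468 10.897
2 1.701 3.617 16.647
3 0.851 0.904 19.522
final: 19.522 2.126

Arc 1: start y=2.870, vy=15.230 → t=3.224, apex=14.468, x_land=10.897, impact vy=-17.010
  bounce: vy ← 0.5·17.010 = 8.505
Arc 2: start y=0.000, vy=8.505 → t=1.701, apex=3.617, x_land=16.647, impact vy=-8.505
  bounce: vy ← 0.5·8.505 = 4.253
Arc 3: start y=0.000, vy=4.253 → t=0.851, apex=0.904, x_land=19.522, impact vy=-4.253
  bounce: vy ← 0.5·4.253 = 2.126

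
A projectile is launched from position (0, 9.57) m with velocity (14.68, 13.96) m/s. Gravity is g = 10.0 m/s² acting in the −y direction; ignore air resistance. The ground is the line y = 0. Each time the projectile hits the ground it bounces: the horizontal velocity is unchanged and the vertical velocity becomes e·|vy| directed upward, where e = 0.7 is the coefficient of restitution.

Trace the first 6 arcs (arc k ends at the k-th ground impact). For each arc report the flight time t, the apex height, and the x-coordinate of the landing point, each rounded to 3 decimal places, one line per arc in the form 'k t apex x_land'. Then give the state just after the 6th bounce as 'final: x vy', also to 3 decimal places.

1 3.361 19.314 49.345
2 2.752 9.464 89.738
3 1.926 4.637 118.014
4 1.348 2.272 137.806
5 0.944 1.113 151.661
6 0.661 0.546 161.359
final: 161.359 2.312

Arc 1: start y=9.570, vy=13.960 → t=3.361, apex=19.314, x_land=49.345, impact vy=-19.654
  bounce: vy ← 0.7·19.654 = 13.758
Arc 2: start y=0.000, vy=13.758 → t=2.752, apex=9.464, x_land=89.738, impact vy=-13.758
  bounce: vy ← 0.7·13.758 = 9.630
Arc 3: start y=0.000, vy=9.630 → t=1.926, apex=4.637, x_land=118.014, impact vy=-9.630
  bounce: vy ← 0.7·9.630 = 6.741
Arc 4: start y=0.000, vy=6.741 → t=1.348, apex=2.272, x_land=137.806, impact vy=-6.741
  bounce: vy ← 0.7·6.741 = 4.719
Arc 5: start y=0.000, vy=4.719 → t=0.944, apex=1.113, x_land=151.661, impact vy=-4.719
  bounce: vy ← 0.7·4.719 = 3.303
Arc 6: start y=0.000, vy=3.303 → t=0.661, apex=0.546, x_land=161.359, impact vy=-3.303
  bounce: vy ← 0.7·3.303 = 2.312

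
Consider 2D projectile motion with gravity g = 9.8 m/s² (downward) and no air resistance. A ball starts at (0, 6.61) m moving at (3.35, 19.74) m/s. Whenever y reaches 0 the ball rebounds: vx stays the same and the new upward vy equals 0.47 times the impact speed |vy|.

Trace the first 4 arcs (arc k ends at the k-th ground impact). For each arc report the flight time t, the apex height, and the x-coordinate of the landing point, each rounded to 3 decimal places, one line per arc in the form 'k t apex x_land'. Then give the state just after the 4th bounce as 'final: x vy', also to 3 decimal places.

1 4.339 26.491 14.537
2 2.186 5.852 21.859
3 1.027 1.293 25.300
4 0.483 0.286 26.918
final: 26.918 1.112

Arc 1: start y=6.610, vy=19.740 → t=4.339, apex=26.491, x_land=14.537, impact vy=-22.786
  bounce: vy ← 0.47·22.786 = 10.710
Arc 2: start y=0.000, vy=10.710 → t=2.186, apex=5.852, x_land=21.859, impact vy=-10.710
  bounce: vy ← 0.47·10.710 = 5.034
Arc 3: start y=0.000, vy=5.034 → t=1.027, apex=1.293, x_land=25.300, impact vy=-5.034
  bounce: vy ← 0.47·5.034 = 2.366
Arc 4: start y=0.000, vy=2.366 → t=0.483, apex=0.286, x_land=26.918, impact vy=-2.366
  bounce: vy ← 0.47·2.366 = 1.112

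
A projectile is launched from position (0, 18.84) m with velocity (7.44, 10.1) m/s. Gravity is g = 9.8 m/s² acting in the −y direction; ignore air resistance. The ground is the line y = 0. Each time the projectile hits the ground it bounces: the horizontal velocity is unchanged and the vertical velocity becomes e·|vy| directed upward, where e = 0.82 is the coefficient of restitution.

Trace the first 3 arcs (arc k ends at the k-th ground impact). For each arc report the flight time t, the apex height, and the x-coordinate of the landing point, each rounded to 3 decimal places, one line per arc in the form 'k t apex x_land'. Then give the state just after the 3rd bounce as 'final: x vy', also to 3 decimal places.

Arc 1: start y=18.840, vy=10.100 → t=3.246, apex=24.045, x_land=24.149, impact vy=-21.709
  bounce: vy ← 0.82·21.709 = 17.801
Arc 2: start y=0.000, vy=17.801 → t=3.633, apex=16.168, x_land=51.178, impact vy=-17.801
  bounce: vy ← 0.82·17.801 = 14.597
Arc 3: start y=0.000, vy=14.597 → t=2.979, apex=10.871, x_land=73.341, impact vy=-14.597
  bounce: vy ← 0.82·14.597 = 11.970

1 3.246 24.045 24.149
2 3.633 16.168 51.178
3 2.979 10.871 73.341
final: 73.341 11.970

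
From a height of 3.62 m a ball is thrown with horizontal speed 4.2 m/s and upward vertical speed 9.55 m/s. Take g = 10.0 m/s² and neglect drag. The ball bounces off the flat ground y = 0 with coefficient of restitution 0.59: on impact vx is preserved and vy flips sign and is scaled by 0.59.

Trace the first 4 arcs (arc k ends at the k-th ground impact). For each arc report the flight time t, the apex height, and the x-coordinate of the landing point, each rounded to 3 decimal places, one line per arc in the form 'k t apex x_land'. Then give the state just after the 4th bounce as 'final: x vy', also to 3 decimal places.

Arc 1: start y=3.620, vy=9.550 → t=2.234, apex=8.180, x_land=9.383, impact vy=-12.791
  bounce: vy ← 0.59·12.791 = 7.547
Arc 2: start y=0.000, vy=7.547 → t=1.509, apex=2.848, x_land=15.722, impact vy=-7.547
  bounce: vy ← 0.59·7.547 = 4.452
Arc 3: start y=0.000, vy=4.452 → t=0.890, apex=0.991, x_land=19.462, impact vy=-4.452
  bounce: vy ← 0.59·4.452 = 2.627
Arc 4: start y=0.000, vy=2.627 → t=0.525, apex=0.345, x_land=21.669, impact vy=-2.627
  bounce: vy ← 0.59·2.627 = 1.550

1 2.234 8.180 9.383
2 1.509 2.848 15.722
3 0.890 0.991 19.462
4 0.525 0.345 21.669
final: 21.669 1.550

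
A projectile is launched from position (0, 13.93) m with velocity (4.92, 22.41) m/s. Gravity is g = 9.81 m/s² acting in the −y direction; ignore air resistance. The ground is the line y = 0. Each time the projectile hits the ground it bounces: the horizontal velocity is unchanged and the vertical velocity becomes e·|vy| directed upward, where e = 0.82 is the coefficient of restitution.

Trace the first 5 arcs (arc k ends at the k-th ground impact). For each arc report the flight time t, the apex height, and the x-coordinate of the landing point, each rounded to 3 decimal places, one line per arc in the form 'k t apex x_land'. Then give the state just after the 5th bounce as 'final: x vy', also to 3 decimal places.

1 5.123 39.527 25.206
2 4.656 26.578 48.111
3 3.818 17.871 66.893
4 3.130 12.016 82.295
5 2.567 8.080 94.924
final: 94.924 10.324

Arc 1: start y=13.930, vy=22.410 → t=5.123, apex=39.527, x_land=25.206, impact vy=-27.848
  bounce: vy ← 0.82·27.848 = 22.835
Arc 2: start y=0.000, vy=22.835 → t=4.656, apex=26.578, x_land=48.111, impact vy=-22.835
  bounce: vy ← 0.82·22.835 = 18.725
Arc 3: start y=0.000, vy=18.725 → t=3.818, apex=17.871, x_land=66.893, impact vy=-18.725
  bounce: vy ← 0.82·18.725 = 15.355
Arc 4: start y=0.000, vy=15.355 → t=3.130, apex=12.016, x_land=82.295, impact vy=-15.355
  bounce: vy ← 0.82·15.355 = 12.591
Arc 5: start y=0.000, vy=12.591 → t=2.567, apex=8.080, x_land=94.924, impact vy=-12.591
  bounce: vy ← 0.82·12.591 = 10.324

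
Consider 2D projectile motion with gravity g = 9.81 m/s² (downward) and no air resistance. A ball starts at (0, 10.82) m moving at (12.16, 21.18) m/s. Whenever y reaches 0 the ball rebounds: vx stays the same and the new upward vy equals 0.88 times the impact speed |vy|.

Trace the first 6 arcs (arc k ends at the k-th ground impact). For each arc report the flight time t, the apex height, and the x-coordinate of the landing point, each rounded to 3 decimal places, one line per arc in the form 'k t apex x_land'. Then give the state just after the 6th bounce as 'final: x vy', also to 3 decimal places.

Arc 1: start y=10.820, vy=21.180 → t=4.780, apex=33.684, x_land=58.120, impact vy=-25.708
  bounce: vy ← 0.88·25.708 = 22.623
Arc 2: start y=0.000, vy=22.623 → t=4.612, apex=26.085, x_land=114.204, impact vy=-22.623
  bounce: vy ← 0.88·22.623 = 19.908
Arc 3: start y=0.000, vy=19.908 → t=4.059, apex=20.200, x_land=163.557, impact vy=-19.908
  bounce: vy ← 0.88·19.908 = 17.519
Arc 4: start y=0.000, vy=17.519 → t=3.572, apex=15.643, x_land=206.989, impact vy=-17.519
  bounce: vy ← 0.88·17.519 = 15.417
Arc 5: start y=0.000, vy=15.417 → t=3.143, apex=12.114, x_land=245.209, impact vy=-15.417
  bounce: vy ← 0.88·15.417 = 13.567
Arc 6: start y=0.000, vy=13.567 → t=2.766, apex=9.381, x_land=278.842, impact vy=-13.567
  bounce: vy ← 0.88·13.567 = 11.939

1 4.780 33.684 58.120
2 4.612 26.085 114.204
3 4.059 20.200 163.557
4 3.572 15.643 206.989
5 3.143 12.114 245.209
6 2.766 9.381 278.842
final: 278.842 11.939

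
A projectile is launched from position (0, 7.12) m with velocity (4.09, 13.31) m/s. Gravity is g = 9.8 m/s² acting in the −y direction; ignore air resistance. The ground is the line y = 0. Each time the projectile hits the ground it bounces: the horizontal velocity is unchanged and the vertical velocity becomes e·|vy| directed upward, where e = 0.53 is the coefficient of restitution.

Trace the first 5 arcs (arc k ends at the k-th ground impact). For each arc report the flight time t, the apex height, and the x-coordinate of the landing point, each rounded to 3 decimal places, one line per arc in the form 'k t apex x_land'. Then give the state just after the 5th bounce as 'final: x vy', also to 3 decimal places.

Arc 1: start y=7.120, vy=13.310 → t=3.174, apex=16.159, x_land=12.982, impact vy=-17.796
  bounce: vy ← 0.53·17.796 = 9.432
Arc 2: start y=0.000, vy=9.432 → t=1.925, apex=4.539, x_land=20.855, impact vy=-9.432
  bounce: vy ← 0.53·9.432 = 4.999
Arc 3: start y=0.000, vy=4.999 → t=1.020, apex=1.275, x_land=25.028, impact vy=-4.999
  bounce: vy ← 0.53·4.999 = 2.649
Arc 4: start y=0.000, vy=2.649 → t=0.541, apex=0.358, x_land=27.239, impact vy=-2.649
  bounce: vy ← 0.53·2.649 = 1.404
Arc 5: start y=0.000, vy=1.404 → t=0.287, apex=0.101, x_land=28.411, impact vy=-1.404
  bounce: vy ← 0.53·1.404 = 0.744

1 3.174 16.159 12.982
2 1.925 4.539 20.855
3 1.020 1.275 25.028
4 0.541 0.358 27.239
5 0.287 0.101 28.411
final: 28.411 0.744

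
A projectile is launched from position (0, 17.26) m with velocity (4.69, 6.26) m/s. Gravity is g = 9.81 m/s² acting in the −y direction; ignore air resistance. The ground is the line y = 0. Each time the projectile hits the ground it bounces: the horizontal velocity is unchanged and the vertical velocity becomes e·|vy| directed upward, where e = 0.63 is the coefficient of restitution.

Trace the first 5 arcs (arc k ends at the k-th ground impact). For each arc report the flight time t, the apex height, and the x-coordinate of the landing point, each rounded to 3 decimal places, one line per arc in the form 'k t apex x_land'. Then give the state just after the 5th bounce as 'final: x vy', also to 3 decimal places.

Arc 1: start y=17.260, vy=6.260 → t=2.620, apex=19.257, x_land=12.286, impact vy=-19.438
  bounce: vy ← 0.63·19.438 = 12.246
Arc 2: start y=0.000, vy=12.246 → t=2.497, apex=7.643, x_land=23.995, impact vy=-12.246
  bounce: vy ← 0.63·12.246 = 7.715
Arc 3: start y=0.000, vy=7.715 → t=1.573, apex=3.034, x_land=31.371, impact vy=-7.715
  bounce: vy ← 0.63·7.715 = 4.860
Arc 4: start y=0.000, vy=4.860 → t=0.991, apex=1.204, x_land=36.019, impact vy=-4.860
  bounce: vy ← 0.63·4.860 = 3.062
Arc 5: start y=0.000, vy=3.062 → t=0.624, apex=0.478, x_land=38.947, impact vy=-3.062
  bounce: vy ← 0.63·3.062 = 1.929

1 2.620 19.257 12.286
2 2.497 7.643 23.995
3 1.573 3.034 31.371
4 0.991 1.204 36.019
5 0.624 0.478 38.947
final: 38.947 1.929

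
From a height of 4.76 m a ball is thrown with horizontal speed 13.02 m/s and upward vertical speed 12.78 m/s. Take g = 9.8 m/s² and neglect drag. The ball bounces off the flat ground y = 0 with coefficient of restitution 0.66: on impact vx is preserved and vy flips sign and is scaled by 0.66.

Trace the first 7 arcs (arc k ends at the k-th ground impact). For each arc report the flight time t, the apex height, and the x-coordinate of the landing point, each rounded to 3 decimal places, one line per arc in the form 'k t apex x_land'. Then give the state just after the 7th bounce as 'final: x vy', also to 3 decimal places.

1 2.939 13.093 38.262
2 2.158 5.703 66.356
3 1.424 2.484 84.898
4 0.940 1.082 97.135
5 0.620 0.471 105.212
6 0.409 0.205 110.543
7 0.270 0.089 114.061
final: 114.061 0.874

Arc 1: start y=4.760, vy=12.780 → t=2.939, apex=13.093, x_land=38.262, impact vy=-16.020
  bounce: vy ← 0.66·16.020 = 10.573
Arc 2: start y=0.000, vy=10.573 → t=2.158, apex=5.703, x_land=66.356, impact vy=-10.573
  bounce: vy ← 0.66·10.573 = 6.978
Arc 3: start y=0.000, vy=6.978 → t=1.424, apex=2.484, x_land=84.898, impact vy=-6.978
  bounce: vy ← 0.66·6.978 = 4.606
Arc 4: start y=0.000, vy=4.606 → t=0.940, apex=1.082, x_land=97.135, impact vy=-4.606
  bounce: vy ← 0.66·4.606 = 3.040
Arc 5: start y=0.000, vy=3.040 → t=0.620, apex=0.471, x_land=105.212, impact vy=-3.040
  bounce: vy ← 0.66·3.040 = 2.006
Arc 6: start y=0.000, vy=2.006 → t=0.409, apex=0.205, x_land=110.543, impact vy=-2.006
  bounce: vy ← 0.66·2.006 = 1.324
Arc 7: start y=0.000, vy=1.324 → t=0.270, apex=0.089, x_land=114.061, impact vy=-1.324
  bounce: vy ← 0.66·1.324 = 0.874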